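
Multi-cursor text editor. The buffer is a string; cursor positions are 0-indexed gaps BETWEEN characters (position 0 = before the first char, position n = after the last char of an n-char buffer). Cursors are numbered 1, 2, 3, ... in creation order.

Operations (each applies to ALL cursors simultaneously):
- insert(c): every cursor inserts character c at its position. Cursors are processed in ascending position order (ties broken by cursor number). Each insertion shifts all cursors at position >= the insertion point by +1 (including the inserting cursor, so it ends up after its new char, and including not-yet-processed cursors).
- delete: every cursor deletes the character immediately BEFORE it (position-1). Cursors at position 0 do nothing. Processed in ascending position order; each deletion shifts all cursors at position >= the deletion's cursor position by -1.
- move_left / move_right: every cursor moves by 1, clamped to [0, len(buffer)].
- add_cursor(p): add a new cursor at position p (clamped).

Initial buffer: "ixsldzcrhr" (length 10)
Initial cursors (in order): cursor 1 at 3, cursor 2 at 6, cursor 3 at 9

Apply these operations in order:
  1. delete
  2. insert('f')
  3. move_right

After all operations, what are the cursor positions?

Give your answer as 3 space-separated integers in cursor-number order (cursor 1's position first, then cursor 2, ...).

After op 1 (delete): buffer="ixldcrr" (len 7), cursors c1@2 c2@4 c3@6, authorship .......
After op 2 (insert('f')): buffer="ixfldfcrfr" (len 10), cursors c1@3 c2@6 c3@9, authorship ..1..2..3.
After op 3 (move_right): buffer="ixfldfcrfr" (len 10), cursors c1@4 c2@7 c3@10, authorship ..1..2..3.

Answer: 4 7 10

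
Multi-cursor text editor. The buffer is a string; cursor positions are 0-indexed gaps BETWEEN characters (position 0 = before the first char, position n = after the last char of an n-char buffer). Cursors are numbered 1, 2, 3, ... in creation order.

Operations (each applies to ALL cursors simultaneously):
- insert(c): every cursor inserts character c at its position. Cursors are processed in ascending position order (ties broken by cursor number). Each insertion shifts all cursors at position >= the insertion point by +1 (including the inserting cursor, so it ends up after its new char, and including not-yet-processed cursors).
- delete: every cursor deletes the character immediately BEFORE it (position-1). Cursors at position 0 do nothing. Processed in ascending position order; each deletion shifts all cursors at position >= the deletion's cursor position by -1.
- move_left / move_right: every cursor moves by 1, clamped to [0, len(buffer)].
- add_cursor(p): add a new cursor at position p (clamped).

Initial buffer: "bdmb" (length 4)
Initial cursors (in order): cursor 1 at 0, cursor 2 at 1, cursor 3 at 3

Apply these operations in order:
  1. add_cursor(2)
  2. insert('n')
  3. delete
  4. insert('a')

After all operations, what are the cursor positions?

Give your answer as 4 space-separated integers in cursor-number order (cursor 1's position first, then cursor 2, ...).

After op 1 (add_cursor(2)): buffer="bdmb" (len 4), cursors c1@0 c2@1 c4@2 c3@3, authorship ....
After op 2 (insert('n')): buffer="nbndnmnb" (len 8), cursors c1@1 c2@3 c4@5 c3@7, authorship 1.2.4.3.
After op 3 (delete): buffer="bdmb" (len 4), cursors c1@0 c2@1 c4@2 c3@3, authorship ....
After op 4 (insert('a')): buffer="abadamab" (len 8), cursors c1@1 c2@3 c4@5 c3@7, authorship 1.2.4.3.

Answer: 1 3 7 5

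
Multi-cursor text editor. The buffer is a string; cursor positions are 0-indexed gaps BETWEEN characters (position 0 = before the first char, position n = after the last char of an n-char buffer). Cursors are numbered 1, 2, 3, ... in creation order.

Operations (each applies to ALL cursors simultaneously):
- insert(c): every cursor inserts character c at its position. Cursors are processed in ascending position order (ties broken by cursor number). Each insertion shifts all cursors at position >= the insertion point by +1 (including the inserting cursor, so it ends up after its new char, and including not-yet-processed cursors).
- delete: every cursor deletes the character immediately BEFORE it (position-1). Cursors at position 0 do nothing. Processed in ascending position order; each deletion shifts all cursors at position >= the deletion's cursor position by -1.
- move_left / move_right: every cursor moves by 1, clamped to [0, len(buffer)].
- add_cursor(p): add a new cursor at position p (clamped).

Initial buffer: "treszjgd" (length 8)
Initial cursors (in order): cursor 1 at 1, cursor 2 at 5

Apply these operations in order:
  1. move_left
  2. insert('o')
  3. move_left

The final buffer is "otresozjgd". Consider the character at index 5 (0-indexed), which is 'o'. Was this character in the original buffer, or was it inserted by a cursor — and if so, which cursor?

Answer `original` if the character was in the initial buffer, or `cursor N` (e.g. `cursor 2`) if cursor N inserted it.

After op 1 (move_left): buffer="treszjgd" (len 8), cursors c1@0 c2@4, authorship ........
After op 2 (insert('o')): buffer="otresozjgd" (len 10), cursors c1@1 c2@6, authorship 1....2....
After op 3 (move_left): buffer="otresozjgd" (len 10), cursors c1@0 c2@5, authorship 1....2....
Authorship (.=original, N=cursor N): 1 . . . . 2 . . . .
Index 5: author = 2

Answer: cursor 2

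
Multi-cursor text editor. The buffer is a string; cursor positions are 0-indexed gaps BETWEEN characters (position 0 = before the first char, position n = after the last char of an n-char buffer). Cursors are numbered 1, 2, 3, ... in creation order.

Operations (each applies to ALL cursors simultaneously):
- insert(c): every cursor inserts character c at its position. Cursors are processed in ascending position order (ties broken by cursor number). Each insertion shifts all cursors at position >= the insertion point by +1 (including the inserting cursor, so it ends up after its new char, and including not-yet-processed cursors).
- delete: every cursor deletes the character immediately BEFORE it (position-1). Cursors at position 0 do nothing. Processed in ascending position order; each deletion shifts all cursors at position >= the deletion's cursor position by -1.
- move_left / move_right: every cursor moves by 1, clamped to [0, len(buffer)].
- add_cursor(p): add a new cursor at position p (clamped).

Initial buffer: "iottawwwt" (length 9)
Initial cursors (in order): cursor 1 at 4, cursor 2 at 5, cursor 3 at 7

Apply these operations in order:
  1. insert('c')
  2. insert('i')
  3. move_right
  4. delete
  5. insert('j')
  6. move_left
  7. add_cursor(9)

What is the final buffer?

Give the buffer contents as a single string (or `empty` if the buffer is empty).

After op 1 (insert('c')): buffer="iottcacwwcwt" (len 12), cursors c1@5 c2@7 c3@10, authorship ....1.2..3..
After op 2 (insert('i')): buffer="iottciaciwwciwt" (len 15), cursors c1@6 c2@9 c3@13, authorship ....11.22..33..
After op 3 (move_right): buffer="iottciaciwwciwt" (len 15), cursors c1@7 c2@10 c3@14, authorship ....11.22..33..
After op 4 (delete): buffer="iottciciwcit" (len 12), cursors c1@6 c2@8 c3@11, authorship ....1122.33.
After op 5 (insert('j')): buffer="iottcijcijwcijt" (len 15), cursors c1@7 c2@10 c3@14, authorship ....111222.333.
After op 6 (move_left): buffer="iottcijcijwcijt" (len 15), cursors c1@6 c2@9 c3@13, authorship ....111222.333.
After op 7 (add_cursor(9)): buffer="iottcijcijwcijt" (len 15), cursors c1@6 c2@9 c4@9 c3@13, authorship ....111222.333.

Answer: iottcijcijwcijt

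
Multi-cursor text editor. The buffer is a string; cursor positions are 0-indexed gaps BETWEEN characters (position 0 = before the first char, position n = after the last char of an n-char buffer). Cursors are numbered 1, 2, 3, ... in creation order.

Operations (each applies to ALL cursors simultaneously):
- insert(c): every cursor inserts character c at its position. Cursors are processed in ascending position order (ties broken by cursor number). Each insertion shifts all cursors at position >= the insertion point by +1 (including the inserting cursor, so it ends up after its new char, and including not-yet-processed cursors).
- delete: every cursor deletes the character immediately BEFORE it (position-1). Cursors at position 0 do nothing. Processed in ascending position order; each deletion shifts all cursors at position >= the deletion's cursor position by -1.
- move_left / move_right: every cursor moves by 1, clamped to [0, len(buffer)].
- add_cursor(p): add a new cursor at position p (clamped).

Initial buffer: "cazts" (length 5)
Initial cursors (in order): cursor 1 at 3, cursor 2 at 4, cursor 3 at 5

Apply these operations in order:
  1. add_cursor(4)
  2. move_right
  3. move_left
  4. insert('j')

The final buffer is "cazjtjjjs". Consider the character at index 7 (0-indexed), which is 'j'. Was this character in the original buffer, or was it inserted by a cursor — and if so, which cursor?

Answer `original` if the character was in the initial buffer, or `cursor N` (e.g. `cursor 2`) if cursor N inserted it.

Answer: cursor 4

Derivation:
After op 1 (add_cursor(4)): buffer="cazts" (len 5), cursors c1@3 c2@4 c4@4 c3@5, authorship .....
After op 2 (move_right): buffer="cazts" (len 5), cursors c1@4 c2@5 c3@5 c4@5, authorship .....
After op 3 (move_left): buffer="cazts" (len 5), cursors c1@3 c2@4 c3@4 c4@4, authorship .....
After op 4 (insert('j')): buffer="cazjtjjjs" (len 9), cursors c1@4 c2@8 c3@8 c4@8, authorship ...1.234.
Authorship (.=original, N=cursor N): . . . 1 . 2 3 4 .
Index 7: author = 4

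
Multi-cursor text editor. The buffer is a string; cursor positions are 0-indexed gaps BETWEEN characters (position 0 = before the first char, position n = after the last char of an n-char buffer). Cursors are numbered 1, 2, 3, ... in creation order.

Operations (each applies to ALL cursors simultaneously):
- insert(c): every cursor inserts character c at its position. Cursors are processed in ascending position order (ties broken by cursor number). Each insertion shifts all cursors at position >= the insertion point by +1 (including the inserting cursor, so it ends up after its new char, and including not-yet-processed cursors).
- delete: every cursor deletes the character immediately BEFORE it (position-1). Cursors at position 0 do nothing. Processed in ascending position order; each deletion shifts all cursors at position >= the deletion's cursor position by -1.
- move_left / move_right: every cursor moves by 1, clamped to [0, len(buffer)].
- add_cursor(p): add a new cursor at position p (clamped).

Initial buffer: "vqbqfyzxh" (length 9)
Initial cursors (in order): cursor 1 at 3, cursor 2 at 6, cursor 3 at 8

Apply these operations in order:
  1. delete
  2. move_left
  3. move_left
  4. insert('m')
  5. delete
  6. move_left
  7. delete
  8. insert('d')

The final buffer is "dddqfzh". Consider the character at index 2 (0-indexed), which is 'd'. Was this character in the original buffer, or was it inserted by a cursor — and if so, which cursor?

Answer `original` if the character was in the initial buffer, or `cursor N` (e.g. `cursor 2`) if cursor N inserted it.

Answer: cursor 3

Derivation:
After op 1 (delete): buffer="vqqfzh" (len 6), cursors c1@2 c2@4 c3@5, authorship ......
After op 2 (move_left): buffer="vqqfzh" (len 6), cursors c1@1 c2@3 c3@4, authorship ......
After op 3 (move_left): buffer="vqqfzh" (len 6), cursors c1@0 c2@2 c3@3, authorship ......
After op 4 (insert('m')): buffer="mvqmqmfzh" (len 9), cursors c1@1 c2@4 c3@6, authorship 1..2.3...
After op 5 (delete): buffer="vqqfzh" (len 6), cursors c1@0 c2@2 c3@3, authorship ......
After op 6 (move_left): buffer="vqqfzh" (len 6), cursors c1@0 c2@1 c3@2, authorship ......
After op 7 (delete): buffer="qfzh" (len 4), cursors c1@0 c2@0 c3@0, authorship ....
After op 8 (insert('d')): buffer="dddqfzh" (len 7), cursors c1@3 c2@3 c3@3, authorship 123....
Authorship (.=original, N=cursor N): 1 2 3 . . . .
Index 2: author = 3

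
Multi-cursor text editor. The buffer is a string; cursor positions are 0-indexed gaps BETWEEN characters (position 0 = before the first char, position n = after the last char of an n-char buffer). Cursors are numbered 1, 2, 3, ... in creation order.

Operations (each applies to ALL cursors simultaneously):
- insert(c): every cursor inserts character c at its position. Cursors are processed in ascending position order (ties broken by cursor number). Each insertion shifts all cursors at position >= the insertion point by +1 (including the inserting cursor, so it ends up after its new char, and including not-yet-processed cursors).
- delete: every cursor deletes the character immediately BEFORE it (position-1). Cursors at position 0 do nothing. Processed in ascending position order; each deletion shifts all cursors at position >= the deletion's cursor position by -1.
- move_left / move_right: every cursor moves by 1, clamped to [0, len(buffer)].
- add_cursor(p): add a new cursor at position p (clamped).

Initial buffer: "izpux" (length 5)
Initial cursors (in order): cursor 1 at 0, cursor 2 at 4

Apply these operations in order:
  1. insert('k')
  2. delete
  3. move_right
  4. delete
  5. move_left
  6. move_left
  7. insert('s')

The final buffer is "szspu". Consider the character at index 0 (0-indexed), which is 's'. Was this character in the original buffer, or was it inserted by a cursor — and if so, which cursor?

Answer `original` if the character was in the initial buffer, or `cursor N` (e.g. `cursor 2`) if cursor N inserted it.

After op 1 (insert('k')): buffer="kizpukx" (len 7), cursors c1@1 c2@6, authorship 1....2.
After op 2 (delete): buffer="izpux" (len 5), cursors c1@0 c2@4, authorship .....
After op 3 (move_right): buffer="izpux" (len 5), cursors c1@1 c2@5, authorship .....
After op 4 (delete): buffer="zpu" (len 3), cursors c1@0 c2@3, authorship ...
After op 5 (move_left): buffer="zpu" (len 3), cursors c1@0 c2@2, authorship ...
After op 6 (move_left): buffer="zpu" (len 3), cursors c1@0 c2@1, authorship ...
After op 7 (insert('s')): buffer="szspu" (len 5), cursors c1@1 c2@3, authorship 1.2..
Authorship (.=original, N=cursor N): 1 . 2 . .
Index 0: author = 1

Answer: cursor 1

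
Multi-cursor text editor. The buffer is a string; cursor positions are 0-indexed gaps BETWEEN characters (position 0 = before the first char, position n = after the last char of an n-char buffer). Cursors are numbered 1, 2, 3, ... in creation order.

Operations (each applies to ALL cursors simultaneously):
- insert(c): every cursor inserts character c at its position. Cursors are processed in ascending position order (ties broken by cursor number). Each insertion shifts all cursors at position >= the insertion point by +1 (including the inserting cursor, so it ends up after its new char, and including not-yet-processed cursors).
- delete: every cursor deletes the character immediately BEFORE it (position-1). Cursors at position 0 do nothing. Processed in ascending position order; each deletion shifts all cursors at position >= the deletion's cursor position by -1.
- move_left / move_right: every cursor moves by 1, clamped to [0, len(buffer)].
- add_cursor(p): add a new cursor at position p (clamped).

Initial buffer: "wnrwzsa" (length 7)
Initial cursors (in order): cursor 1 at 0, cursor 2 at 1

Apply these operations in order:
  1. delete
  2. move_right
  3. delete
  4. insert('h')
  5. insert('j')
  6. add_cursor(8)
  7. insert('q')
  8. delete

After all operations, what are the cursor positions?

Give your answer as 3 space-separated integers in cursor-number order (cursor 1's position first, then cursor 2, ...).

After op 1 (delete): buffer="nrwzsa" (len 6), cursors c1@0 c2@0, authorship ......
After op 2 (move_right): buffer="nrwzsa" (len 6), cursors c1@1 c2@1, authorship ......
After op 3 (delete): buffer="rwzsa" (len 5), cursors c1@0 c2@0, authorship .....
After op 4 (insert('h')): buffer="hhrwzsa" (len 7), cursors c1@2 c2@2, authorship 12.....
After op 5 (insert('j')): buffer="hhjjrwzsa" (len 9), cursors c1@4 c2@4, authorship 1212.....
After op 6 (add_cursor(8)): buffer="hhjjrwzsa" (len 9), cursors c1@4 c2@4 c3@8, authorship 1212.....
After op 7 (insert('q')): buffer="hhjjqqrwzsqa" (len 12), cursors c1@6 c2@6 c3@11, authorship 121212....3.
After op 8 (delete): buffer="hhjjrwzsa" (len 9), cursors c1@4 c2@4 c3@8, authorship 1212.....

Answer: 4 4 8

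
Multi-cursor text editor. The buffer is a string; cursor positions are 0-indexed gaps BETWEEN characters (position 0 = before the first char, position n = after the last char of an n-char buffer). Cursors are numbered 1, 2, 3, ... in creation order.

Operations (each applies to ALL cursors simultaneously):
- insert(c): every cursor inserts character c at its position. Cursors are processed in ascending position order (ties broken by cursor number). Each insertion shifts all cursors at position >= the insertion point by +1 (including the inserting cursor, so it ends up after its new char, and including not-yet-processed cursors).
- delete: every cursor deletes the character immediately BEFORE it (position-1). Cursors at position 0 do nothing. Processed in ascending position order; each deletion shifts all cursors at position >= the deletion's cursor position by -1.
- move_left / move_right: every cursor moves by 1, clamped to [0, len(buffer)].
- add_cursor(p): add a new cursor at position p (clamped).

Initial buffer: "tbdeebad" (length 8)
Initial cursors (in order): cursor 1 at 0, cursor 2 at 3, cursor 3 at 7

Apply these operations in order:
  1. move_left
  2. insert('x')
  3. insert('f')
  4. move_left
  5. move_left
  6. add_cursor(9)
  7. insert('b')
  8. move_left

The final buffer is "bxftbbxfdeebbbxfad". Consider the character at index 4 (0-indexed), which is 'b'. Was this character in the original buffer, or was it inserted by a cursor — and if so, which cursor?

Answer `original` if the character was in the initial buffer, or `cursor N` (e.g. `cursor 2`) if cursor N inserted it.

After op 1 (move_left): buffer="tbdeebad" (len 8), cursors c1@0 c2@2 c3@6, authorship ........
After op 2 (insert('x')): buffer="xtbxdeebxad" (len 11), cursors c1@1 c2@4 c3@9, authorship 1..2....3..
After op 3 (insert('f')): buffer="xftbxfdeebxfad" (len 14), cursors c1@2 c2@6 c3@12, authorship 11..22....33..
After op 4 (move_left): buffer="xftbxfdeebxfad" (len 14), cursors c1@1 c2@5 c3@11, authorship 11..22....33..
After op 5 (move_left): buffer="xftbxfdeebxfad" (len 14), cursors c1@0 c2@4 c3@10, authorship 11..22....33..
After op 6 (add_cursor(9)): buffer="xftbxfdeebxfad" (len 14), cursors c1@0 c2@4 c4@9 c3@10, authorship 11..22....33..
After op 7 (insert('b')): buffer="bxftbbxfdeebbbxfad" (len 18), cursors c1@1 c2@6 c4@12 c3@14, authorship 111..222...4.333..
After op 8 (move_left): buffer="bxftbbxfdeebbbxfad" (len 18), cursors c1@0 c2@5 c4@11 c3@13, authorship 111..222...4.333..
Authorship (.=original, N=cursor N): 1 1 1 . . 2 2 2 . . . 4 . 3 3 3 . .
Index 4: author = original

Answer: original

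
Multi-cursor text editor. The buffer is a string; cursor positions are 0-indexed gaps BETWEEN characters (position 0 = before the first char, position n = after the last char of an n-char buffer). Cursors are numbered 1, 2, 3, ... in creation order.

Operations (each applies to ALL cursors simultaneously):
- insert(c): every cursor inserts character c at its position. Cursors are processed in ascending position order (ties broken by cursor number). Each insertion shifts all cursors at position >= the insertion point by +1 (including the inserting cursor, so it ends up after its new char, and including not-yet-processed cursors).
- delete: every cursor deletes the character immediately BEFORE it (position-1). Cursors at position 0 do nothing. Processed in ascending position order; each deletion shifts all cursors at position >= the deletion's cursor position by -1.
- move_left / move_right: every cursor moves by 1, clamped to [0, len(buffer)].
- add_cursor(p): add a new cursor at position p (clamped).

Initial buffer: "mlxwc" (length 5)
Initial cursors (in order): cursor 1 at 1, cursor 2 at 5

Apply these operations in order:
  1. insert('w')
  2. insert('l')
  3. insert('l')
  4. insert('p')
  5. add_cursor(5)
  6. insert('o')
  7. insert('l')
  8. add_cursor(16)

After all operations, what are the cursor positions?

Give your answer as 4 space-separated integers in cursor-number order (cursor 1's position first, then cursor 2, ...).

After op 1 (insert('w')): buffer="mwlxwcw" (len 7), cursors c1@2 c2@7, authorship .1....2
After op 2 (insert('l')): buffer="mwllxwcwl" (len 9), cursors c1@3 c2@9, authorship .11....22
After op 3 (insert('l')): buffer="mwlllxwcwll" (len 11), cursors c1@4 c2@11, authorship .111....222
After op 4 (insert('p')): buffer="mwllplxwcwllp" (len 13), cursors c1@5 c2@13, authorship .1111....2222
After op 5 (add_cursor(5)): buffer="mwllplxwcwllp" (len 13), cursors c1@5 c3@5 c2@13, authorship .1111....2222
After op 6 (insert('o')): buffer="mwllpoolxwcwllpo" (len 16), cursors c1@7 c3@7 c2@16, authorship .111113....22222
After op 7 (insert('l')): buffer="mwllpoolllxwcwllpol" (len 19), cursors c1@9 c3@9 c2@19, authorship .11111313....222222
After op 8 (add_cursor(16)): buffer="mwllpoolllxwcwllpol" (len 19), cursors c1@9 c3@9 c4@16 c2@19, authorship .11111313....222222

Answer: 9 19 9 16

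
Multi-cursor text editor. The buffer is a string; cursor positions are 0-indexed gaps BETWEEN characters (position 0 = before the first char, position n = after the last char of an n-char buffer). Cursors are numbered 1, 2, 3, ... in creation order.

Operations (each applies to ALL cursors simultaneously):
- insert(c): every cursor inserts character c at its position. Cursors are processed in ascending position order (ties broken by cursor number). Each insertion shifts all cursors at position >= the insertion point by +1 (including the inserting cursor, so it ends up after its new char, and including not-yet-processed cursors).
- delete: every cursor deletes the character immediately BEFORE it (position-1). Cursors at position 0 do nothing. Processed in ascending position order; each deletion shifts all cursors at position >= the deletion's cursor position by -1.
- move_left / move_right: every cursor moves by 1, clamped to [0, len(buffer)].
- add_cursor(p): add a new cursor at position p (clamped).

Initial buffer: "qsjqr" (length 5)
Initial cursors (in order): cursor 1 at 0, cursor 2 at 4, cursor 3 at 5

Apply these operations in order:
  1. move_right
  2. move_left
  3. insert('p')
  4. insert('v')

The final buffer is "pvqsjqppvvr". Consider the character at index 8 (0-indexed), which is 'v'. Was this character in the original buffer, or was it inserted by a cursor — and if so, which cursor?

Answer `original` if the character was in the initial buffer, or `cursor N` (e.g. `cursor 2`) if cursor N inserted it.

After op 1 (move_right): buffer="qsjqr" (len 5), cursors c1@1 c2@5 c3@5, authorship .....
After op 2 (move_left): buffer="qsjqr" (len 5), cursors c1@0 c2@4 c3@4, authorship .....
After op 3 (insert('p')): buffer="pqsjqppr" (len 8), cursors c1@1 c2@7 c3@7, authorship 1....23.
After op 4 (insert('v')): buffer="pvqsjqppvvr" (len 11), cursors c1@2 c2@10 c3@10, authorship 11....2323.
Authorship (.=original, N=cursor N): 1 1 . . . . 2 3 2 3 .
Index 8: author = 2

Answer: cursor 2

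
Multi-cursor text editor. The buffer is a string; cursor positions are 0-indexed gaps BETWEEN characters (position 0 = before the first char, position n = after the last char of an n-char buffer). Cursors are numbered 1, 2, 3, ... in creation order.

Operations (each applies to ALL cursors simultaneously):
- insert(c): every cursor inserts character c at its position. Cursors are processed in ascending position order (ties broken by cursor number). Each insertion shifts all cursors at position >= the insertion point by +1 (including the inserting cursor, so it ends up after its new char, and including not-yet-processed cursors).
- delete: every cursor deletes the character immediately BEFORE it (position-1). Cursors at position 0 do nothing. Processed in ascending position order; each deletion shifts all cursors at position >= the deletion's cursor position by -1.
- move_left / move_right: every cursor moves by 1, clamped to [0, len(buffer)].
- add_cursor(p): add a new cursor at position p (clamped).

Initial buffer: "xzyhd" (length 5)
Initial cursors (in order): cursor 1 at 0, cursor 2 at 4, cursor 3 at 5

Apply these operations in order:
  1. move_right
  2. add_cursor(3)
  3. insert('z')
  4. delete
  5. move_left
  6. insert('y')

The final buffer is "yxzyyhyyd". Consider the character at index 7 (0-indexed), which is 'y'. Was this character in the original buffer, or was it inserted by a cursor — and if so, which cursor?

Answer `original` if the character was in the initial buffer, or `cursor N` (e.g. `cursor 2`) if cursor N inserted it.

Answer: cursor 3

Derivation:
After op 1 (move_right): buffer="xzyhd" (len 5), cursors c1@1 c2@5 c3@5, authorship .....
After op 2 (add_cursor(3)): buffer="xzyhd" (len 5), cursors c1@1 c4@3 c2@5 c3@5, authorship .....
After op 3 (insert('z')): buffer="xzzyzhdzz" (len 9), cursors c1@2 c4@5 c2@9 c3@9, authorship .1..4..23
After op 4 (delete): buffer="xzyhd" (len 5), cursors c1@1 c4@3 c2@5 c3@5, authorship .....
After op 5 (move_left): buffer="xzyhd" (len 5), cursors c1@0 c4@2 c2@4 c3@4, authorship .....
After op 6 (insert('y')): buffer="yxzyyhyyd" (len 9), cursors c1@1 c4@4 c2@8 c3@8, authorship 1..4..23.
Authorship (.=original, N=cursor N): 1 . . 4 . . 2 3 .
Index 7: author = 3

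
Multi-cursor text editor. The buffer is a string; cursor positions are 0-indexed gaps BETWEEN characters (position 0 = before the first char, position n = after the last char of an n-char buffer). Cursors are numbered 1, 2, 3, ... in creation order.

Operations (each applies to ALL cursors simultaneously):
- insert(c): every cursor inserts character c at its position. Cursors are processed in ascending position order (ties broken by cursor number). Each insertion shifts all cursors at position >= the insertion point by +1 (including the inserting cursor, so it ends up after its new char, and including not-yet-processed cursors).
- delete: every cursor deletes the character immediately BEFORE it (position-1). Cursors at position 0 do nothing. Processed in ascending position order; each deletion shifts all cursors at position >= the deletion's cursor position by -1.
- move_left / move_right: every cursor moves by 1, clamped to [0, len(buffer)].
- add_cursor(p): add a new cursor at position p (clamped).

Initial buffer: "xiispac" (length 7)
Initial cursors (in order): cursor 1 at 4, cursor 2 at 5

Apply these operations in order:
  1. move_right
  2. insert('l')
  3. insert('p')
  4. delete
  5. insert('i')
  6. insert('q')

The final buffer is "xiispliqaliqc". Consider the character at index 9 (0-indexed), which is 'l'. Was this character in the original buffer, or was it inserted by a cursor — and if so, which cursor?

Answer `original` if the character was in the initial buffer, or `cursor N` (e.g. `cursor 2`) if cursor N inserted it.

Answer: cursor 2

Derivation:
After op 1 (move_right): buffer="xiispac" (len 7), cursors c1@5 c2@6, authorship .......
After op 2 (insert('l')): buffer="xiisplalc" (len 9), cursors c1@6 c2@8, authorship .....1.2.
After op 3 (insert('p')): buffer="xiisplpalpc" (len 11), cursors c1@7 c2@10, authorship .....11.22.
After op 4 (delete): buffer="xiisplalc" (len 9), cursors c1@6 c2@8, authorship .....1.2.
After op 5 (insert('i')): buffer="xiisplialic" (len 11), cursors c1@7 c2@10, authorship .....11.22.
After op 6 (insert('q')): buffer="xiispliqaliqc" (len 13), cursors c1@8 c2@12, authorship .....111.222.
Authorship (.=original, N=cursor N): . . . . . 1 1 1 . 2 2 2 .
Index 9: author = 2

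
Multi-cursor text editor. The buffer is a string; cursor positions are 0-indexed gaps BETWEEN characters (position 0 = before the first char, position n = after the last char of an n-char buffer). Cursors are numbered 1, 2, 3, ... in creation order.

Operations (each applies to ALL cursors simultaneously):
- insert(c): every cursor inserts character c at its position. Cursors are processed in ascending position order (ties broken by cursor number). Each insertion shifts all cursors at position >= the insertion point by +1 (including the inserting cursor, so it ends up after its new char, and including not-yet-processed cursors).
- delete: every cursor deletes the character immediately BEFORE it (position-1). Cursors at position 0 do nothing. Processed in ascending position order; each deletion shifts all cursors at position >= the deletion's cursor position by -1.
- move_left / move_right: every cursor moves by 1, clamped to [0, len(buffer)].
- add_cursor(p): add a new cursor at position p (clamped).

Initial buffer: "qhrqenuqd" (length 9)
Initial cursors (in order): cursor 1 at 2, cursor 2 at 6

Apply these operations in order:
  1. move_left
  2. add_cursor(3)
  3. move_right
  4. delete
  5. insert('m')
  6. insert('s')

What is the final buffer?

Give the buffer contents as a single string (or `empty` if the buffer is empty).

Answer: qmsrmsemsuqd

Derivation:
After op 1 (move_left): buffer="qhrqenuqd" (len 9), cursors c1@1 c2@5, authorship .........
After op 2 (add_cursor(3)): buffer="qhrqenuqd" (len 9), cursors c1@1 c3@3 c2@5, authorship .........
After op 3 (move_right): buffer="qhrqenuqd" (len 9), cursors c1@2 c3@4 c2@6, authorship .........
After op 4 (delete): buffer="qreuqd" (len 6), cursors c1@1 c3@2 c2@3, authorship ......
After op 5 (insert('m')): buffer="qmrmemuqd" (len 9), cursors c1@2 c3@4 c2@6, authorship .1.3.2...
After op 6 (insert('s')): buffer="qmsrmsemsuqd" (len 12), cursors c1@3 c3@6 c2@9, authorship .11.33.22...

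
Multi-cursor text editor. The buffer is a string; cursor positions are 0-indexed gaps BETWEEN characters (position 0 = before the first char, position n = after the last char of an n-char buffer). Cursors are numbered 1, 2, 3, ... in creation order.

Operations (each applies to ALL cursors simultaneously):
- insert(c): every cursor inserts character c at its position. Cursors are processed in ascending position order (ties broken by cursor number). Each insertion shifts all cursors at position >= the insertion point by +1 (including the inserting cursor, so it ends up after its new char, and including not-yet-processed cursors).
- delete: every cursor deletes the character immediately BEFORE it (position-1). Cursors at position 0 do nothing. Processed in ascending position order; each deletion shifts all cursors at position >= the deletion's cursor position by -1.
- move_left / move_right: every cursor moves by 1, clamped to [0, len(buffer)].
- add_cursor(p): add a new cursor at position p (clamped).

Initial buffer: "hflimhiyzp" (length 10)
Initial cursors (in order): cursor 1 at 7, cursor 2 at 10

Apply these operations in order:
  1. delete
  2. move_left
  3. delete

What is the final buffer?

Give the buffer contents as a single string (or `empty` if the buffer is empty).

Answer: hflihz

Derivation:
After op 1 (delete): buffer="hflimhyz" (len 8), cursors c1@6 c2@8, authorship ........
After op 2 (move_left): buffer="hflimhyz" (len 8), cursors c1@5 c2@7, authorship ........
After op 3 (delete): buffer="hflihz" (len 6), cursors c1@4 c2@5, authorship ......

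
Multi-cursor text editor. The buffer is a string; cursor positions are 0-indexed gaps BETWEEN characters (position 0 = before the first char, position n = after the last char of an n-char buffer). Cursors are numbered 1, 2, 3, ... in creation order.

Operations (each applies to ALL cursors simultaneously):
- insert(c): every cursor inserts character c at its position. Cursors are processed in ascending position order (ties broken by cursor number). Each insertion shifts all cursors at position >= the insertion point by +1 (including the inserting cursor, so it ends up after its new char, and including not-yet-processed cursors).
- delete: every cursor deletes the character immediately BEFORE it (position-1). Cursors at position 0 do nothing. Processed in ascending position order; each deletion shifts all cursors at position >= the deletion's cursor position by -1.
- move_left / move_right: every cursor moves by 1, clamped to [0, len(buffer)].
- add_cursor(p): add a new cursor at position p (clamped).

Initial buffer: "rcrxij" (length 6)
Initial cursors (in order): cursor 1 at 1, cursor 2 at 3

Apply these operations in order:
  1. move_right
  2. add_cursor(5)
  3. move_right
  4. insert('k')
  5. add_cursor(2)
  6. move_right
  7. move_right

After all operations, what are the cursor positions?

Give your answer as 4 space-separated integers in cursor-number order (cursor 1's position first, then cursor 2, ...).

Answer: 6 9 9 4

Derivation:
After op 1 (move_right): buffer="rcrxij" (len 6), cursors c1@2 c2@4, authorship ......
After op 2 (add_cursor(5)): buffer="rcrxij" (len 6), cursors c1@2 c2@4 c3@5, authorship ......
After op 3 (move_right): buffer="rcrxij" (len 6), cursors c1@3 c2@5 c3@6, authorship ......
After op 4 (insert('k')): buffer="rcrkxikjk" (len 9), cursors c1@4 c2@7 c3@9, authorship ...1..2.3
After op 5 (add_cursor(2)): buffer="rcrkxikjk" (len 9), cursors c4@2 c1@4 c2@7 c3@9, authorship ...1..2.3
After op 6 (move_right): buffer="rcrkxikjk" (len 9), cursors c4@3 c1@5 c2@8 c3@9, authorship ...1..2.3
After op 7 (move_right): buffer="rcrkxikjk" (len 9), cursors c4@4 c1@6 c2@9 c3@9, authorship ...1..2.3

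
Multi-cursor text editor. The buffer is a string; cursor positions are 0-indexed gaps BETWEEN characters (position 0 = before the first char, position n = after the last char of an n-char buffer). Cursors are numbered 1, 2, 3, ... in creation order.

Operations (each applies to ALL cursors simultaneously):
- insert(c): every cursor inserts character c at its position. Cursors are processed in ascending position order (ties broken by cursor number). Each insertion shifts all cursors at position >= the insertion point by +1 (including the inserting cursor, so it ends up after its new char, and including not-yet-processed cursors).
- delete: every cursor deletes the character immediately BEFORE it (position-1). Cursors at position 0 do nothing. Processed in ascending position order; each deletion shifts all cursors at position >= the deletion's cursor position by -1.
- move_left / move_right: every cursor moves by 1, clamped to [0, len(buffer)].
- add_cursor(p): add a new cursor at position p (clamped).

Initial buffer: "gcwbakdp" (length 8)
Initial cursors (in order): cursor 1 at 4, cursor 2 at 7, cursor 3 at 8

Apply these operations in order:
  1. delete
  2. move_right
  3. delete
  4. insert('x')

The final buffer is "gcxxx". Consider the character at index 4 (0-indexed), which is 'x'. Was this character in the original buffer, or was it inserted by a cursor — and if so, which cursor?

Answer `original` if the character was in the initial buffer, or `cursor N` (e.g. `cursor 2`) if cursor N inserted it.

Answer: cursor 3

Derivation:
After op 1 (delete): buffer="gcwak" (len 5), cursors c1@3 c2@5 c3@5, authorship .....
After op 2 (move_right): buffer="gcwak" (len 5), cursors c1@4 c2@5 c3@5, authorship .....
After op 3 (delete): buffer="gc" (len 2), cursors c1@2 c2@2 c3@2, authorship ..
After op 4 (insert('x')): buffer="gcxxx" (len 5), cursors c1@5 c2@5 c3@5, authorship ..123
Authorship (.=original, N=cursor N): . . 1 2 3
Index 4: author = 3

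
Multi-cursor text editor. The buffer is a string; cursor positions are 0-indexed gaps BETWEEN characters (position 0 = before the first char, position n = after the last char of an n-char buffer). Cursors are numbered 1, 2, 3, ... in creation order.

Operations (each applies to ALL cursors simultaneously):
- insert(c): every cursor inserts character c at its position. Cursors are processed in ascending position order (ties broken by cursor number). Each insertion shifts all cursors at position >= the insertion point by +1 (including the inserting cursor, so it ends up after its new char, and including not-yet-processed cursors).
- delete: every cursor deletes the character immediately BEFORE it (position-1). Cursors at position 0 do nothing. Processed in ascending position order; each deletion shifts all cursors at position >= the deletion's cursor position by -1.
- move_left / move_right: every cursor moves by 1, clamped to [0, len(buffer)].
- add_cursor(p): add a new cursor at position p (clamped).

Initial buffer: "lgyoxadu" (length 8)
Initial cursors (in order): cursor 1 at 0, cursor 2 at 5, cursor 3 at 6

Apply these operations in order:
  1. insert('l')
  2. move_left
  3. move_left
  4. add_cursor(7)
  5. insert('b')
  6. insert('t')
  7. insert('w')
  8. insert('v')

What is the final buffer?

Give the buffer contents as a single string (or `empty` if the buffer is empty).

After op 1 (insert('l')): buffer="llgyoxlaldu" (len 11), cursors c1@1 c2@7 c3@9, authorship 1.....2.3..
After op 2 (move_left): buffer="llgyoxlaldu" (len 11), cursors c1@0 c2@6 c3@8, authorship 1.....2.3..
After op 3 (move_left): buffer="llgyoxlaldu" (len 11), cursors c1@0 c2@5 c3@7, authorship 1.....2.3..
After op 4 (add_cursor(7)): buffer="llgyoxlaldu" (len 11), cursors c1@0 c2@5 c3@7 c4@7, authorship 1.....2.3..
After op 5 (insert('b')): buffer="bllgyobxlbbaldu" (len 15), cursors c1@1 c2@7 c3@11 c4@11, authorship 11....2.234.3..
After op 6 (insert('t')): buffer="btllgyobtxlbbttaldu" (len 19), cursors c1@2 c2@9 c3@15 c4@15, authorship 111....22.23434.3..
After op 7 (insert('w')): buffer="btwllgyobtwxlbbttwwaldu" (len 23), cursors c1@3 c2@11 c3@19 c4@19, authorship 1111....222.2343434.3..
After op 8 (insert('v')): buffer="btwvllgyobtwvxlbbttwwvvaldu" (len 27), cursors c1@4 c2@13 c3@23 c4@23, authorship 11111....2222.234343434.3..

Answer: btwvllgyobtwvxlbbttwwvvaldu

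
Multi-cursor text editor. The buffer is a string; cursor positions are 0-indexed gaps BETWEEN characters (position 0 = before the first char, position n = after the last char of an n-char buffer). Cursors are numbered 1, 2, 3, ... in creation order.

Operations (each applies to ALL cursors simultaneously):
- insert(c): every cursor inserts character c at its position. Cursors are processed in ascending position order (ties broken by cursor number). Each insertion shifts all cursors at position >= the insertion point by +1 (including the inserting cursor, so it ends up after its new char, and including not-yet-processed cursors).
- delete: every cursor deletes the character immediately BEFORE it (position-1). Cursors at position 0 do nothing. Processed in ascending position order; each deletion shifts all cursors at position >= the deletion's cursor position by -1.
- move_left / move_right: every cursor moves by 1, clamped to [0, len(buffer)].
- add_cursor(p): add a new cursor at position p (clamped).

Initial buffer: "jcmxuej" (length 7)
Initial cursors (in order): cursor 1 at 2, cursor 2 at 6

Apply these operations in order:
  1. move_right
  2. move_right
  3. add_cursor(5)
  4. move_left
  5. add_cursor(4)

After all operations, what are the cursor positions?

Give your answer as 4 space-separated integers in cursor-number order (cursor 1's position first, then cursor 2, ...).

Answer: 3 6 4 4

Derivation:
After op 1 (move_right): buffer="jcmxuej" (len 7), cursors c1@3 c2@7, authorship .......
After op 2 (move_right): buffer="jcmxuej" (len 7), cursors c1@4 c2@7, authorship .......
After op 3 (add_cursor(5)): buffer="jcmxuej" (len 7), cursors c1@4 c3@5 c2@7, authorship .......
After op 4 (move_left): buffer="jcmxuej" (len 7), cursors c1@3 c3@4 c2@6, authorship .......
After op 5 (add_cursor(4)): buffer="jcmxuej" (len 7), cursors c1@3 c3@4 c4@4 c2@6, authorship .......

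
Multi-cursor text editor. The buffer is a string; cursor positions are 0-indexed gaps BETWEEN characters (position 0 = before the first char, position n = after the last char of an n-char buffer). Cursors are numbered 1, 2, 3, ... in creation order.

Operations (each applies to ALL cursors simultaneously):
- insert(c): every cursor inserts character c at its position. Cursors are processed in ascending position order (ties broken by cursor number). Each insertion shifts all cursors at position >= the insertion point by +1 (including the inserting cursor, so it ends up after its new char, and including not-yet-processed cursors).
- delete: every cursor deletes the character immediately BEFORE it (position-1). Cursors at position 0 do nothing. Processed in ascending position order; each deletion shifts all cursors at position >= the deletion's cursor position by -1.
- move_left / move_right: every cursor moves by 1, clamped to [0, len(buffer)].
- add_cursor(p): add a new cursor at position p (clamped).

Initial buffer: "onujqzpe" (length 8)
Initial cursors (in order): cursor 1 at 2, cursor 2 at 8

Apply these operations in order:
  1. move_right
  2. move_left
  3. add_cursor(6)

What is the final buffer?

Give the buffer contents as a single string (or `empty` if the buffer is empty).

Answer: onujqzpe

Derivation:
After op 1 (move_right): buffer="onujqzpe" (len 8), cursors c1@3 c2@8, authorship ........
After op 2 (move_left): buffer="onujqzpe" (len 8), cursors c1@2 c2@7, authorship ........
After op 3 (add_cursor(6)): buffer="onujqzpe" (len 8), cursors c1@2 c3@6 c2@7, authorship ........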